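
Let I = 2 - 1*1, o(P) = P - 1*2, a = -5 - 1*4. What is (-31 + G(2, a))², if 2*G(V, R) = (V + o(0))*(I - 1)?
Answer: 961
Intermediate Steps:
a = -9 (a = -5 - 4 = -9)
o(P) = -2 + P (o(P) = P - 2 = -2 + P)
I = 1 (I = 2 - 1 = 1)
G(V, R) = 0 (G(V, R) = ((V + (-2 + 0))*(1 - 1))/2 = ((V - 2)*0)/2 = ((-2 + V)*0)/2 = (½)*0 = 0)
(-31 + G(2, a))² = (-31 + 0)² = (-31)² = 961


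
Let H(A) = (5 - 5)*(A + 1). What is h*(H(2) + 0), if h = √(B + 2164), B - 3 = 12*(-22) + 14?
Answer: 0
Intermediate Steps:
B = -247 (B = 3 + (12*(-22) + 14) = 3 + (-264 + 14) = 3 - 250 = -247)
H(A) = 0 (H(A) = 0*(1 + A) = 0)
h = 3*√213 (h = √(-247 + 2164) = √1917 = 3*√213 ≈ 43.784)
h*(H(2) + 0) = (3*√213)*(0 + 0) = (3*√213)*0 = 0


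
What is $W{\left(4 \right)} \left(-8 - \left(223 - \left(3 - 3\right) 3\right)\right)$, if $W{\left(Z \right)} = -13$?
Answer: $3003$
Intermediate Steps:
$W{\left(4 \right)} \left(-8 - \left(223 - \left(3 - 3\right) 3\right)\right) = - 13 \left(-8 - \left(223 - \left(3 - 3\right) 3\right)\right) = - 13 \left(-8 + \left(0 \cdot 3 - 223\right)\right) = - 13 \left(-8 + \left(0 - 223\right)\right) = - 13 \left(-8 - 223\right) = \left(-13\right) \left(-231\right) = 3003$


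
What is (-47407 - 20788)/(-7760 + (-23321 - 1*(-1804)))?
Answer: 68195/29277 ≈ 2.3293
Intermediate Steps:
(-47407 - 20788)/(-7760 + (-23321 - 1*(-1804))) = -68195/(-7760 + (-23321 + 1804)) = -68195/(-7760 - 21517) = -68195/(-29277) = -68195*(-1/29277) = 68195/29277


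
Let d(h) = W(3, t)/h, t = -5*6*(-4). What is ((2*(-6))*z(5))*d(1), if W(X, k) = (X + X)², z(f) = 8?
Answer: -3456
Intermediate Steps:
t = 120 (t = -30*(-4) = 120)
W(X, k) = 4*X² (W(X, k) = (2*X)² = 4*X²)
d(h) = 36/h (d(h) = (4*3²)/h = (4*9)/h = 36/h)
((2*(-6))*z(5))*d(1) = ((2*(-6))*8)*(36/1) = (-12*8)*(36*1) = -96*36 = -3456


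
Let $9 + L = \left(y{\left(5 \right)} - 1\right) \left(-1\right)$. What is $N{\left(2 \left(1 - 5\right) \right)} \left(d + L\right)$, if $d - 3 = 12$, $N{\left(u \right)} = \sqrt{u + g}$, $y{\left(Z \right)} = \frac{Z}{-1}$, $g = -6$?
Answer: $12 i \sqrt{14} \approx 44.9 i$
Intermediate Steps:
$y{\left(Z \right)} = - Z$ ($y{\left(Z \right)} = Z \left(-1\right) = - Z$)
$N{\left(u \right)} = \sqrt{-6 + u}$ ($N{\left(u \right)} = \sqrt{u - 6} = \sqrt{-6 + u}$)
$d = 15$ ($d = 3 + 12 = 15$)
$L = -3$ ($L = -9 + \left(\left(-1\right) 5 - 1\right) \left(-1\right) = -9 + \left(-5 - 1\right) \left(-1\right) = -9 - -6 = -9 + 6 = -3$)
$N{\left(2 \left(1 - 5\right) \right)} \left(d + L\right) = \sqrt{-6 + 2 \left(1 - 5\right)} \left(15 - 3\right) = \sqrt{-6 + 2 \left(-4\right)} 12 = \sqrt{-6 - 8} \cdot 12 = \sqrt{-14} \cdot 12 = i \sqrt{14} \cdot 12 = 12 i \sqrt{14}$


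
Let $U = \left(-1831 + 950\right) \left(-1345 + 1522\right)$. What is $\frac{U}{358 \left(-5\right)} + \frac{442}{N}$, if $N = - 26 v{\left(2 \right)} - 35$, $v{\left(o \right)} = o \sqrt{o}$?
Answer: $\frac{679975771}{7487570} - \frac{22984 \sqrt{2}}{4183} \approx 83.043$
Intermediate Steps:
$v{\left(o \right)} = o^{\frac{3}{2}}$
$N = -35 - 52 \sqrt{2}$ ($N = - 26 \cdot 2^{\frac{3}{2}} - 35 = - 26 \cdot 2 \sqrt{2} - 35 = - 52 \sqrt{2} - 35 = -35 - 52 \sqrt{2} \approx -108.54$)
$U = -155937$ ($U = \left(-881\right) 177 = -155937$)
$\frac{U}{358 \left(-5\right)} + \frac{442}{N} = - \frac{155937}{358 \left(-5\right)} + \frac{442}{-35 - 52 \sqrt{2}} = - \frac{155937}{-1790} + \frac{442}{-35 - 52 \sqrt{2}} = \left(-155937\right) \left(- \frac{1}{1790}\right) + \frac{442}{-35 - 52 \sqrt{2}} = \frac{155937}{1790} + \frac{442}{-35 - 52 \sqrt{2}}$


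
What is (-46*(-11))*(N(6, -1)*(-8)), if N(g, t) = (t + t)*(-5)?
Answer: -40480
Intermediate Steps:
N(g, t) = -10*t (N(g, t) = (2*t)*(-5) = -10*t)
(-46*(-11))*(N(6, -1)*(-8)) = (-46*(-11))*(-10*(-1)*(-8)) = 506*(10*(-8)) = 506*(-80) = -40480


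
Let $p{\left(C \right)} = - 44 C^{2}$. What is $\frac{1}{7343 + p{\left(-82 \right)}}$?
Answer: $- \frac{1}{288513} \approx -3.466 \cdot 10^{-6}$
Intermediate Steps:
$\frac{1}{7343 + p{\left(-82 \right)}} = \frac{1}{7343 - 44 \left(-82\right)^{2}} = \frac{1}{7343 - 295856} = \frac{1}{-288513} = - \frac{1}{288513}$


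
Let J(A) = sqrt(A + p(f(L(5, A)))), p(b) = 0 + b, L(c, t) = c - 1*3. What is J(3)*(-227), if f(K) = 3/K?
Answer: -681*sqrt(2)/2 ≈ -481.54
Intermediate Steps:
L(c, t) = -3 + c (L(c, t) = c - 3 = -3 + c)
p(b) = b
J(A) = sqrt(3/2 + A) (J(A) = sqrt(A + 3/(-3 + 5)) = sqrt(A + 3/2) = sqrt(3/2 + A))
J(3)*(-227) = (sqrt(6 + 4*3)/2)*(-227) = (sqrt(6 + 12)/2)*(-227) = (sqrt(18)/2)*(-227) = ((3*sqrt(2))/2)*(-227) = (3*sqrt(2)/2)*(-227) = -681*sqrt(2)/2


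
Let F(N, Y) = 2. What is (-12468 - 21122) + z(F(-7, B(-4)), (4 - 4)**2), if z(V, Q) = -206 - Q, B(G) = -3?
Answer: -33796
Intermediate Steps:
(-12468 - 21122) + z(F(-7, B(-4)), (4 - 4)**2) = (-12468 - 21122) + (-206 - (4 - 4)**2) = -33590 + (-206 - 1*0**2) = -33590 + (-206 - 1*0) = -33590 + (-206 + 0) = -33590 - 206 = -33796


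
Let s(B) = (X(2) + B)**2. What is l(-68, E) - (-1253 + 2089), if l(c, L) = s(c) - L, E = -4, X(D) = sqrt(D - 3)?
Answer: 3791 - 136*I ≈ 3791.0 - 136.0*I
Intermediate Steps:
X(D) = sqrt(-3 + D)
s(B) = (I + B)**2 (s(B) = (sqrt(-3 + 2) + B)**2 = (sqrt(-1) + B)**2 = (I + B)**2)
l(c, L) = (I + c)**2 - L
l(-68, E) - (-1253 + 2089) = ((I - 68)**2 - 1*(-4)) - (-1253 + 2089) = ((-68 + I)**2 + 4) - 1*836 = (4 + (-68 + I)**2) - 836 = -832 + (-68 + I)**2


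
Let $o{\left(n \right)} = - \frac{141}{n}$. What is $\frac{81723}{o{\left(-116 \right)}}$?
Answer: $\frac{3159956}{47} \approx 67233.0$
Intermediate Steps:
$\frac{81723}{o{\left(-116 \right)}} = \frac{81723}{\left(-141\right) \frac{1}{-116}} = \frac{81723}{\left(-141\right) \left(- \frac{1}{116}\right)} = \frac{81723}{\frac{141}{116}} = 81723 \cdot \frac{116}{141} = \frac{3159956}{47}$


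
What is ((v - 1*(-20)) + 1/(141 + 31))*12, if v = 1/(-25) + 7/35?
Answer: 260139/1075 ≈ 241.99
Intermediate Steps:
v = 4/25 (v = 1*(-1/25) + 7*(1/35) = -1/25 + ⅕ = 4/25 ≈ 0.16000)
((v - 1*(-20)) + 1/(141 + 31))*12 = ((4/25 - 1*(-20)) + 1/(141 + 31))*12 = ((4/25 + 20) + 1/172)*12 = (504/25 + 1/172)*12 = (86713/4300)*12 = 260139/1075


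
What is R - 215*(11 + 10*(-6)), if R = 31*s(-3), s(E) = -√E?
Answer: 10535 - 31*I*√3 ≈ 10535.0 - 53.694*I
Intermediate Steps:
R = -31*I*√3 (R = 31*(-√(-3)) = 31*(-I*√3) = -31*I*√3 ≈ -53.694*I)
R - 215*(11 + 10*(-6)) = -31*I*√3 - 215*(11 + 10*(-6)) = -31*I*√3 - 215*(11 - 60) = -31*I*√3 - 215*(-49) = -31*I*√3 + 10535 = 10535 - 31*I*√3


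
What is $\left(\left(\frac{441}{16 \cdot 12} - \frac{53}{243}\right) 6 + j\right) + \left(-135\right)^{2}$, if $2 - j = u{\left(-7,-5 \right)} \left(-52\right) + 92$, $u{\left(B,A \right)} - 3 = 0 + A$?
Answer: $\frac{46768681}{2592} \approx 18043.0$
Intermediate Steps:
$u{\left(B,A \right)} = 3 + A$ ($u{\left(B,A \right)} = 3 + \left(0 + A\right) = 3 + A$)
$j = -194$ ($j = 2 - \left(\left(3 - 5\right) \left(-52\right) + 92\right) = 2 - \left(\left(-2\right) \left(-52\right) + 92\right) = 2 - \left(104 + 92\right) = 2 - 196 = -194$)
$\left(\left(\frac{441}{16 \cdot 12} - \frac{53}{243}\right) 6 + j\right) + \left(-135\right)^{2} = \left(\left(\frac{441}{16 \cdot 12} - \frac{53}{243}\right) 6 - 194\right) + \left(-135\right)^{2} = \left(\left(\frac{441}{192} - \frac{53}{243}\right) 6 - 194\right) + 18225 = \left(\left(441 \cdot \frac{1}{192} - \frac{53}{243}\right) 6 - 194\right) + 18225 = \left(\left(\frac{147}{64} - \frac{53}{243}\right) 6 - 194\right) + 18225 = \left(\frac{32329}{15552} \cdot 6 - 194\right) + 18225 = \left(\frac{32329}{2592} - 194\right) + 18225 = - \frac{470519}{2592} + 18225 = \frac{46768681}{2592}$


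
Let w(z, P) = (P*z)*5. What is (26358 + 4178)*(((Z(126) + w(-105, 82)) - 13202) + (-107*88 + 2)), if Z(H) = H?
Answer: -2001329440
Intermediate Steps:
w(z, P) = 5*P*z
(26358 + 4178)*(((Z(126) + w(-105, 82)) - 13202) + (-107*88 + 2)) = (26358 + 4178)*(((126 + 5*82*(-105)) - 13202) + (-107*88 + 2)) = 30536*(((126 - 43050) - 13202) + (-9416 + 2)) = 30536*((-42924 - 13202) - 9414) = 30536*(-56126 - 9414) = 30536*(-65540) = -2001329440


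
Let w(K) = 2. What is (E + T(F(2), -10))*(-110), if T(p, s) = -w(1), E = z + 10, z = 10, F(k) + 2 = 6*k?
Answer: -1980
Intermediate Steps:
F(k) = -2 + 6*k
E = 20 (E = 10 + 10 = 20)
T(p, s) = -2 (T(p, s) = -1*2 = -2)
(E + T(F(2), -10))*(-110) = (20 - 2)*(-110) = 18*(-110) = -1980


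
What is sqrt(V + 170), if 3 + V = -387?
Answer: 2*I*sqrt(55) ≈ 14.832*I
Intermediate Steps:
V = -390 (V = -3 - 387 = -390)
sqrt(V + 170) = sqrt(-390 + 170) = sqrt(-220) = 2*I*sqrt(55)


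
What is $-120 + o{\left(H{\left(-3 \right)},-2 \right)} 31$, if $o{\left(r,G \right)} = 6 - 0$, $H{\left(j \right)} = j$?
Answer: $66$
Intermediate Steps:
$o{\left(r,G \right)} = 6$ ($o{\left(r,G \right)} = 6 + 0 = 6$)
$-120 + o{\left(H{\left(-3 \right)},-2 \right)} 31 = -120 + 6 \cdot 31 = -120 + 186 = 66$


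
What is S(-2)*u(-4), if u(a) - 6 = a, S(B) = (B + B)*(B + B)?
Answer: 32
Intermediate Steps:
S(B) = 4*B**2 (S(B) = (2*B)*(2*B) = 4*B**2)
u(a) = 6 + a
S(-2)*u(-4) = (4*(-2)**2)*(6 - 4) = (4*4)*2 = 16*2 = 32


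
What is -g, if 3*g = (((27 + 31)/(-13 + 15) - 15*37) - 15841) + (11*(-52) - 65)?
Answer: 5668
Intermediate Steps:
g = -5668 (g = ((((27 + 31)/(-13 + 15) - 15*37) - 15841) + (11*(-52) - 65))/3 = (((58/2 - 555) - 15841) + (-572 - 65))/3 = (((58*(1/2) - 555) - 15841) - 637)/3 = (((29 - 555) - 15841) - 637)/3 = ((-526 - 15841) - 637)/3 = (-16367 - 637)/3 = (1/3)*(-17004) = -5668)
-g = -1*(-5668) = 5668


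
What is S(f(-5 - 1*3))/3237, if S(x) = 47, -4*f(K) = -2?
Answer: 47/3237 ≈ 0.014520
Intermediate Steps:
f(K) = 1/2 (f(K) = -1/4*(-2) = 1/2)
S(f(-5 - 1*3))/3237 = 47/3237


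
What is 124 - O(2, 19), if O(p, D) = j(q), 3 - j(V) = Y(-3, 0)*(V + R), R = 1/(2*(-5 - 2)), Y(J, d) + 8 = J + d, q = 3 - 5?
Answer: 2013/14 ≈ 143.79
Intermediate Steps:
q = -2
Y(J, d) = -8 + J + d (Y(J, d) = -8 + (J + d) = -8 + J + d)
R = -1/14 (R = 1/(2*(-7)) = 1/(-14) = 1*(-1/14) = -1/14 ≈ -0.071429)
j(V) = 31/14 + 11*V (j(V) = 3 - (-8 - 3 + 0)*(V - 1/14) = 3 - (-11)*(-1/14 + V) = 3 - (11/14 - 11*V) = 3 + (-11/14 + 11*V) = 31/14 + 11*V)
O(p, D) = -277/14 (O(p, D) = 31/14 + 11*(-2) = 31/14 - 22 = -277/14)
124 - O(2, 19) = 124 - 1*(-277/14) = 124 + 277/14 = 2013/14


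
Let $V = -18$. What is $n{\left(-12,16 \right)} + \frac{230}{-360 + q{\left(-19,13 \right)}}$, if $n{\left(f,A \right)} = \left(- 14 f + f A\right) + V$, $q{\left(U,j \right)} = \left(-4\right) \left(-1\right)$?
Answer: $- \frac{7591}{178} \approx -42.646$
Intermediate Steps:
$q{\left(U,j \right)} = 4$
$n{\left(f,A \right)} = -18 - 14 f + A f$ ($n{\left(f,A \right)} = \left(- 14 f + f A\right) - 18 = \left(- 14 f + A f\right) - 18 = -18 - 14 f + A f$)
$n{\left(-12,16 \right)} + \frac{230}{-360 + q{\left(-19,13 \right)}} = \left(-18 - -168 + 16 \left(-12\right)\right) + \frac{230}{-360 + 4} = \left(-18 + 168 - 192\right) + \frac{230}{-356} = -42 + 230 \left(- \frac{1}{356}\right) = -42 - \frac{115}{178} = - \frac{7591}{178}$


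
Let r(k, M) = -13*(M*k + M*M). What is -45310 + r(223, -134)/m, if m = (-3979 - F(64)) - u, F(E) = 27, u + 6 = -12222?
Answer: -186191891/4111 ≈ -45291.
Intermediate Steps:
u = -12228 (u = -6 - 12222 = -12228)
r(k, M) = -13*M² - 13*M*k (r(k, M) = -13*(M*k + M²) = -13*(M² + M*k) = -13*M² - 13*M*k)
m = 8222 (m = (-3979 - 1*27) - 1*(-12228) = (-3979 - 27) + 12228 = -4006 + 12228 = 8222)
-45310 + r(223, -134)/m = -45310 - 13*(-134)*(-134 + 223)/8222 = -45310 - 13*(-134)*89*(1/8222) = -45310 + 155038*(1/8222) = -45310 + 77519/4111 = -186191891/4111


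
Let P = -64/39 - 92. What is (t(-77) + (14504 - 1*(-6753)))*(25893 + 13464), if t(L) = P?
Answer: 10828042149/13 ≈ 8.3293e+8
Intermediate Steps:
P = -3652/39 (P = -64*1/39 - 92 = -64/39 - 92 = -3652/39 ≈ -93.641)
t(L) = -3652/39
(t(-77) + (14504 - 1*(-6753)))*(25893 + 13464) = (-3652/39 + (14504 - 1*(-6753)))*(25893 + 13464) = (-3652/39 + (14504 + 6753))*39357 = (-3652/39 + 21257)*39357 = (825371/39)*39357 = 10828042149/13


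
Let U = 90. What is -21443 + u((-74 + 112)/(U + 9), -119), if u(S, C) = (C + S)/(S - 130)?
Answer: -275144833/12832 ≈ -21442.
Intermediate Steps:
u(S, C) = (C + S)/(-130 + S)
-21443 + u((-74 + 112)/(U + 9), -119) = -21443 + (-119 + (-74 + 112)/(90 + 9))/(-130 + (-74 + 112)/(90 + 9)) = -21443 + (-119 + 38/99)/(-130 + 38/99) = -21443 - 11743/99/(-12832/99) = -21443 - 99/12832*(-11743/99) = -21443 + 11743/12832 = -275144833/12832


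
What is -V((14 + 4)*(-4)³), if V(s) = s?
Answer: 1152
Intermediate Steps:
-V((14 + 4)*(-4)³) = -(14 + 4)*(-4)³ = -18*(-64) = -1*(-1152) = 1152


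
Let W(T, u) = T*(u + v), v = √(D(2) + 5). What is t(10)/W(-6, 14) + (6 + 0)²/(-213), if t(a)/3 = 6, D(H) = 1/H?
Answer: -3512/9017 + √22/127 ≈ -0.35255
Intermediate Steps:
t(a) = 18 (t(a) = 3*6 = 18)
v = √22/2 (v = √(1/2 + 5) = √(½ + 5) = √(11/2) = √22/2 ≈ 2.3452)
W(T, u) = T*(u + √22/2)
t(10)/W(-6, 14) + (6 + 0)²/(-213) = 18/(((½)*(-6)*(√22 + 2*14))) + (6 + 0)²/(-213) = 18/(((½)*(-6)*(√22 + 28))) + 6²*(-1/213) = 18/(((½)*(-6)*(28 + √22))) + 36*(-1/213) = 18/(-84 - 3*√22) - 12/71 = -12/71 + 18/(-84 - 3*√22)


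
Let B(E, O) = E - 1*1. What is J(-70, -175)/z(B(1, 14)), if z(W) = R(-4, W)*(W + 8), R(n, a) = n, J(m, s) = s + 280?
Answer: -105/32 ≈ -3.2813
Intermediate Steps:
B(E, O) = -1 + E (B(E, O) = E - 1 = -1 + E)
J(m, s) = 280 + s
z(W) = -32 - 4*W (z(W) = -4*(W + 8) = -4*(8 + W) = -32 - 4*W)
J(-70, -175)/z(B(1, 14)) = (280 - 175)/(-32 - 4*(-1 + 1)) = 105/(-32 - 4*0) = 105/(-32 + 0) = 105/(-32) = 105*(-1/32) = -105/32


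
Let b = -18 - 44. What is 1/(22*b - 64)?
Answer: -1/1428 ≈ -0.00070028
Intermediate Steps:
b = -62
1/(22*b - 64) = 1/(22*(-62) - 64) = 1/(-1364 - 64) = 1/(-1428) = -1/1428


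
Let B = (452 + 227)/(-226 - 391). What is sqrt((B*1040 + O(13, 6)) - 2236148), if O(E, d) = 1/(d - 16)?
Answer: I*sqrt(85171268476090)/6170 ≈ 1495.8*I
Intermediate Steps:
B = -679/617 (B = 679/(-617) = 679*(-1/617) = -679/617 ≈ -1.1005)
O(E, d) = 1/(-16 + d)
sqrt((B*1040 + O(13, 6)) - 2236148) = sqrt((-679/617*1040 + 1/(-16 + 6)) - 2236148) = sqrt((-706160/617 + 1/(-10)) - 2236148) = sqrt((-706160/617 - 1/10) - 2236148) = sqrt(-7062217/6170 - 2236148) = sqrt(-13804095377/6170) = I*sqrt(85171268476090)/6170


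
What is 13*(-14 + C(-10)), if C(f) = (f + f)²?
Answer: 5018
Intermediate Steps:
C(f) = 4*f² (C(f) = (2*f)² = 4*f²)
13*(-14 + C(-10)) = 13*(-14 + 4*(-10)²) = 13*(-14 + 4*100) = 13*(-14 + 400) = 13*386 = 5018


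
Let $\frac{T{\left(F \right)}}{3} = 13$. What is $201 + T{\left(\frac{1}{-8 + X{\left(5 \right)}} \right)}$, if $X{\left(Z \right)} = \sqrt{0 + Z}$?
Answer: $240$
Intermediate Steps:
$X{\left(Z \right)} = \sqrt{Z}$
$T{\left(F \right)} = 39$ ($T{\left(F \right)} = 3 \cdot 13 = 39$)
$201 + T{\left(\frac{1}{-8 + X{\left(5 \right)}} \right)} = 201 + 39 = 240$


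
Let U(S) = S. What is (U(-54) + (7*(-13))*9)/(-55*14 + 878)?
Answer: -97/12 ≈ -8.0833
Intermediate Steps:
(U(-54) + (7*(-13))*9)/(-55*14 + 878) = (-54 + (7*(-13))*9)/(-55*14 + 878) = (-54 - 91*9)/(-770 + 878) = (-54 - 819)/108 = -873*1/108 = -97/12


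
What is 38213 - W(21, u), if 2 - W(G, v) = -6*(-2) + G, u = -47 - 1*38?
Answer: 38244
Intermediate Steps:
u = -85 (u = -47 - 38 = -85)
W(G, v) = -10 - G (W(G, v) = 2 - (-6*(-2) + G) = 2 - (12 + G) = 2 + (-12 - G) = -10 - G)
38213 - W(21, u) = 38213 - (-10 - 1*21) = 38213 - (-10 - 21) = 38213 - 1*(-31) = 38213 + 31 = 38244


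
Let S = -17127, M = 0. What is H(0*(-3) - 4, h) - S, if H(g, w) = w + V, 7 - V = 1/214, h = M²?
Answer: 3666675/214 ≈ 17134.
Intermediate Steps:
h = 0 (h = 0² = 0)
V = 1497/214 (V = 7 - 1/214 = 1497/214 ≈ 6.9953)
H(g, w) = 1497/214 + w (H(g, w) = w + 1497/214 = 1497/214 + w)
H(0*(-3) - 4, h) - S = (1497/214 + 0) - 1*(-17127) = 1497/214 + 17127 = 3666675/214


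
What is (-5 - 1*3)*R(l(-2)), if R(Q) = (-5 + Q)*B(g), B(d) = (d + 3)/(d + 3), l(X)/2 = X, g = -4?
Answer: 72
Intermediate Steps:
l(X) = 2*X
B(d) = 1 (B(d) = (3 + d)/(3 + d) = 1)
R(Q) = -5 + Q (R(Q) = (-5 + Q)*1 = -5 + Q)
(-5 - 1*3)*R(l(-2)) = (-5 - 1*3)*(-5 + 2*(-2)) = (-5 - 3)*(-5 - 4) = -8*(-9) = 72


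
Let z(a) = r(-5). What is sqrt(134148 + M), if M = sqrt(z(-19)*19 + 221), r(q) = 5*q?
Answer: sqrt(134148 + I*sqrt(254)) ≈ 366.26 + 0.022*I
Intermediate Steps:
z(a) = -25 (z(a) = 5*(-5) = -25)
M = I*sqrt(254) (M = sqrt(-25*19 + 221) = sqrt(-475 + 221) = sqrt(-254) = I*sqrt(254) ≈ 15.937*I)
sqrt(134148 + M) = sqrt(134148 + I*sqrt(254))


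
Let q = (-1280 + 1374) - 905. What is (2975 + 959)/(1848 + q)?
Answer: 3934/1037 ≈ 3.7936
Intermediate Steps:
q = -811 (q = 94 - 905 = -811)
(2975 + 959)/(1848 + q) = (2975 + 959)/(1848 - 811) = 3934/1037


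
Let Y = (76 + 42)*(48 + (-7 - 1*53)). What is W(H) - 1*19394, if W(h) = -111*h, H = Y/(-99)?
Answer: -230798/11 ≈ -20982.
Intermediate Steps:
Y = -1416 (Y = 118*(48 + (-7 - 53)) = 118*(48 - 60) = 118*(-12) = -1416)
H = 472/33 (H = -1416/(-99) = -1416*(-1/99) = 472/33 ≈ 14.303)
W(H) - 1*19394 = -111*472/33 - 1*19394 = -17464/11 - 19394 = -230798/11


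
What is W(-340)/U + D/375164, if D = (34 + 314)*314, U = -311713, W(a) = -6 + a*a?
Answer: -2326301120/29235873983 ≈ -0.079570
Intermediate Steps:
W(a) = -6 + a**2
D = 109272 (D = 348*314 = 109272)
W(-340)/U + D/375164 = (-6 + (-340)**2)/(-311713) + 109272/375164 = (-6 + 115600)*(-1/311713) + 109272*(1/375164) = 115594*(-1/311713) + 27318/93791 = -115594/311713 + 27318/93791 = -2326301120/29235873983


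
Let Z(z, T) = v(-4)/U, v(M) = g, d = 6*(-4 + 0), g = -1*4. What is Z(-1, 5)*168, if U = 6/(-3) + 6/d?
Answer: 896/3 ≈ 298.67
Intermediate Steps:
g = -4
d = -24 (d = 6*(-4) = -24)
v(M) = -4
U = -9/4 (U = 6/(-3) + 6/(-24) = 6*(-1/3) + 6*(-1/24) = -2 - 1/4 = -9/4 ≈ -2.2500)
Z(z, T) = 16/9 (Z(z, T) = -4/(-9/4) = -4*(-4/9) = 16/9)
Z(-1, 5)*168 = (16/9)*168 = 896/3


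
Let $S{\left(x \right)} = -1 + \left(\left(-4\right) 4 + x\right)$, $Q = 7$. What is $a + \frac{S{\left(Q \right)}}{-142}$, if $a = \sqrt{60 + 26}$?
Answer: $\frac{5}{71} + \sqrt{86} \approx 9.344$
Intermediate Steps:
$a = \sqrt{86} \approx 9.2736$
$S{\left(x \right)} = -17 + x$ ($S{\left(x \right)} = -1 + \left(-16 + x\right) = -17 + x$)
$a + \frac{S{\left(Q \right)}}{-142} = \sqrt{86} + \frac{-17 + 7}{-142} = \sqrt{86} - - \frac{5}{71} = \sqrt{86} + \frac{5}{71} = \frac{5}{71} + \sqrt{86}$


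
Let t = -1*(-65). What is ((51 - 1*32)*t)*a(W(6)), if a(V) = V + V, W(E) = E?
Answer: 14820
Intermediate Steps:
a(V) = 2*V
t = 65
((51 - 1*32)*t)*a(W(6)) = ((51 - 1*32)*65)*(2*6) = ((51 - 32)*65)*12 = (19*65)*12 = 1235*12 = 14820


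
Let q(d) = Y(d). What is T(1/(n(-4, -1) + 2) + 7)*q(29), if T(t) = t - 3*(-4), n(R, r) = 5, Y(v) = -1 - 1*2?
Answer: -402/7 ≈ -57.429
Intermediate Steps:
Y(v) = -3 (Y(v) = -1 - 2 = -3)
q(d) = -3
T(t) = 12 + t (T(t) = t + 12 = 12 + t)
T(1/(n(-4, -1) + 2) + 7)*q(29) = (12 + (1/(5 + 2) + 7))*(-3) = (12 + (1/7 + 7))*(-3) = (12 + 50/7)*(-3) = (134/7)*(-3) = -402/7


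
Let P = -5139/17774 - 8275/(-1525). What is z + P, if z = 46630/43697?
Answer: 293936735175/47376899158 ≈ 6.2042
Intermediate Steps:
z = 46630/43697 (z = 46630*(1/43697) = 46630/43697 ≈ 1.0671)
P = 5569715/1084214 (P = -5139*1/17774 - 8275*(-1/1525) = -5139/17774 + 331/61 = 5569715/1084214 ≈ 5.1371)
z + P = 46630/43697 + 5569715/1084214 = 293936735175/47376899158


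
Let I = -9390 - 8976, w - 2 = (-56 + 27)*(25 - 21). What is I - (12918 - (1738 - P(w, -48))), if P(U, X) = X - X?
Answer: -29546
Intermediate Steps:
w = -114 (w = 2 + (-56 + 27)*(25 - 21) = 2 - 29*4 = 2 - 116 = -114)
P(U, X) = 0
I = -18366
I - (12918 - (1738 - P(w, -48))) = -18366 - (12918 - (1738 - 1*0)) = -18366 - (12918 - (1738 + 0)) = -18366 - (12918 - 1*1738) = -18366 - (12918 - 1738) = -18366 - 1*11180 = -18366 - 11180 = -29546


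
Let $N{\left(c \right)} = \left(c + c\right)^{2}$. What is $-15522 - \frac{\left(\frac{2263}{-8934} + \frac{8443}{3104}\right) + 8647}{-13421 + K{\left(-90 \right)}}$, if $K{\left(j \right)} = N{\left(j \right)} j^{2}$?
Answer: $- \frac{56479801808648686385}{3638693576131872} \approx -15522.0$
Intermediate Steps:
$N{\left(c \right)} = 4 c^{2}$ ($N{\left(c \right)} = \left(2 c\right)^{2} = 4 c^{2}$)
$K{\left(j \right)} = 4 j^{4}$ ($K{\left(j \right)} = 4 j^{2} j^{2} = 4 j^{4}$)
$-15522 - \frac{\left(\frac{2263}{-8934} + \frac{8443}{3104}\right) + 8647}{-13421 + K{\left(-90 \right)}} = -15522 - \frac{\left(\frac{2263}{-8934} + \frac{8443}{3104}\right) + 8647}{-13421 + 4 \left(-90\right)^{4}} = -15522 - \frac{\left(2263 \left(- \frac{1}{8934}\right) + 8443 \cdot \frac{1}{3104}\right) + 8647}{-13421 + 4 \cdot 65610000} = -15522 - \frac{\left(- \frac{2263}{8934} + \frac{8443}{3104}\right) + 8647}{-13421 + 262440000} = -15522 - \frac{\frac{34202705}{13865568} + 8647}{262426579} = -15522 - \frac{119929769201}{13865568} \cdot \frac{1}{262426579} = -15522 - \frac{119929769201}{3638693576131872} = - \frac{56479801808648686385}{3638693576131872}$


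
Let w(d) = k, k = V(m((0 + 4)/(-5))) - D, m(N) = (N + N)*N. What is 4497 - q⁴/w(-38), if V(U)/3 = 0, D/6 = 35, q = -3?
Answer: 314817/70 ≈ 4497.4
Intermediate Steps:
D = 210 (D = 6*35 = 210)
m(N) = 2*N² (m(N) = (2*N)*N = 2*N²)
V(U) = 0 (V(U) = 3*0 = 0)
k = -210 (k = 0 - 1*210 = 0 - 210 = -210)
w(d) = -210
4497 - q⁴/w(-38) = 4497 - (-3)⁴/(-210) = 4497 - 81*(-1)/210 = 4497 - 1*(-27/70) = 4497 + 27/70 = 314817/70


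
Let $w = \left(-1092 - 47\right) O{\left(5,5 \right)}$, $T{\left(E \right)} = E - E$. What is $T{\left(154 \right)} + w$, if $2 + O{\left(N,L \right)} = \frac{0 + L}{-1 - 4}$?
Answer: $3417$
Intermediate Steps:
$O{\left(N,L \right)} = -2 - \frac{L}{5}$ ($O{\left(N,L \right)} = -2 + \frac{0 + L}{-1 - 4} = -2 + \frac{L}{-5} = -2 + L \left(- \frac{1}{5}\right) = -2 - \frac{L}{5}$)
$T{\left(E \right)} = 0$
$w = 3417$ ($w = \left(-1092 - 47\right) \left(-2 - 1\right) = - 1139 \left(-2 - 1\right) = \left(-1139\right) \left(-3\right) = 3417$)
$T{\left(154 \right)} + w = 0 + 3417 = 3417$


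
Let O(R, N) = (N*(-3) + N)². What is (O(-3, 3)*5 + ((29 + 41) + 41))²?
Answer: 84681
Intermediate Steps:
O(R, N) = 4*N² (O(R, N) = (-3*N + N)² = (-2*N)² = 4*N²)
(O(-3, 3)*5 + ((29 + 41) + 41))² = ((4*3²)*5 + ((29 + 41) + 41))² = ((4*9)*5 + (70 + 41))² = (36*5 + 111)² = (180 + 111)² = 291² = 84681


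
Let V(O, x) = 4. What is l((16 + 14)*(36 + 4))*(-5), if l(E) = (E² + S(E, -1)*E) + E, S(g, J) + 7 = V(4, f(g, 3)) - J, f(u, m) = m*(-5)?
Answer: -7194000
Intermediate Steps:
f(u, m) = -5*m
S(g, J) = -3 - J (S(g, J) = -7 + (4 - J) = -3 - J)
l(E) = E² - E (l(E) = (E² + (-3 - 1*(-1))*E) + E = (E² + (-3 + 1)*E) + E = (E² - 2*E) + E = E² - E)
l((16 + 14)*(36 + 4))*(-5) = (((16 + 14)*(36 + 4))*(-1 + (16 + 14)*(36 + 4)))*(-5) = ((30*40)*(-1 + 30*40))*(-5) = (1200*(-1 + 1200))*(-5) = (1200*1199)*(-5) = 1438800*(-5) = -7194000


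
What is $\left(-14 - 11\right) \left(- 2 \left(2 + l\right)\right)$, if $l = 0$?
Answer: $100$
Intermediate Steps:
$\left(-14 - 11\right) \left(- 2 \left(2 + l\right)\right) = \left(-14 - 11\right) \left(- 2 \left(2 + 0\right)\right) = - 25 \left(\left(-2\right) 2\right) = \left(-25\right) \left(-4\right) = 100$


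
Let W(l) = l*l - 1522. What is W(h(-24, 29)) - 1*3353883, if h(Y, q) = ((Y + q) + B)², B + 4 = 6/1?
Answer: -3353004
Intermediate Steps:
B = 2 (B = -4 + 6/1 = -4 + 6*1 = -4 + 6 = 2)
h(Y, q) = (2 + Y + q)² (h(Y, q) = ((Y + q) + 2)² = (2 + Y + q)²)
W(l) = -1522 + l² (W(l) = l² - 1522 = -1522 + l²)
W(h(-24, 29)) - 1*3353883 = (-1522 + ((2 - 24 + 29)²)²) - 1*3353883 = (-1522 + (7²)²) - 3353883 = (-1522 + 49²) - 3353883 = (-1522 + 2401) - 3353883 = 879 - 3353883 = -3353004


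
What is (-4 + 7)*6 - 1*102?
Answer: -84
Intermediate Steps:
(-4 + 7)*6 - 1*102 = 3*6 - 102 = 18 - 102 = -84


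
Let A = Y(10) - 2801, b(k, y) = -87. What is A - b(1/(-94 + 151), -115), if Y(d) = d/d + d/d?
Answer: -2712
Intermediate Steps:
Y(d) = 2 (Y(d) = 1 + 1 = 2)
A = -2799 (A = 2 - 2801 = -2799)
A - b(1/(-94 + 151), -115) = -2799 - 1*(-87) = -2799 + 87 = -2712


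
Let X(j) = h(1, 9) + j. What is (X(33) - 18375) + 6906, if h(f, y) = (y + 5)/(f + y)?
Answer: -57173/5 ≈ -11435.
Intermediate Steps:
h(f, y) = (5 + y)/(f + y)
X(j) = 7/5 + j (X(j) = (5 + 9)/(1 + 9) + j = 14/10 + j = (1/10)*14 + j = 7/5 + j)
(X(33) - 18375) + 6906 = ((7/5 + 33) - 18375) + 6906 = (172/5 - 18375) + 6906 = -91703/5 + 6906 = -57173/5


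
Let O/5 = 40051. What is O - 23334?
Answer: 176921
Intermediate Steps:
O = 200255 (O = 5*40051 = 200255)
O - 23334 = 200255 - 23334 = 176921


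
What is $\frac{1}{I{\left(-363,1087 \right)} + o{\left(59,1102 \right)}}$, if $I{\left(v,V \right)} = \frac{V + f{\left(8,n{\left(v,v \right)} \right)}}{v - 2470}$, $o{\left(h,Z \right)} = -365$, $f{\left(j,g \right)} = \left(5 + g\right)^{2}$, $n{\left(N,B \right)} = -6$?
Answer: $- \frac{2833}{1035133} \approx -0.0027368$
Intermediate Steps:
$I{\left(v,V \right)} = \frac{1 + V}{-2470 + v}$ ($I{\left(v,V \right)} = \frac{V + \left(5 - 6\right)^{2}}{v - 2470} = \frac{V + \left(-1\right)^{2}}{-2470 + v} = \frac{V + 1}{-2470 + v} = \frac{1 + V}{-2470 + v}$)
$\frac{1}{I{\left(-363,1087 \right)} + o{\left(59,1102 \right)}} = \frac{1}{\frac{1 + 1087}{-2470 - 363} - 365} = \frac{1}{\frac{1}{-2833} \cdot 1088 - 365} = \frac{1}{\left(- \frac{1}{2833}\right) 1088 - 365} = \frac{1}{- \frac{1088}{2833} - 365} = \frac{1}{- \frac{1035133}{2833}} = - \frac{2833}{1035133}$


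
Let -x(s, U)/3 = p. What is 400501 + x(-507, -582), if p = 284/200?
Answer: 20024837/50 ≈ 4.0050e+5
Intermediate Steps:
p = 71/50 (p = 284*(1/200) = 71/50 ≈ 1.4200)
x(s, U) = -213/50 (x(s, U) = -3*71/50 = -213/50)
400501 + x(-507, -582) = 400501 - 213/50 = 20024837/50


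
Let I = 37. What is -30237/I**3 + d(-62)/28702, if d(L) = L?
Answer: -435501430/726921203 ≈ -0.59910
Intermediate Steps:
-30237/I**3 + d(-62)/28702 = -30237/(37**3) - 62/28702 = -30237/50653 - 62*1/28702 = -30237*1/50653 - 31/14351 = -30237/50653 - 31/14351 = -435501430/726921203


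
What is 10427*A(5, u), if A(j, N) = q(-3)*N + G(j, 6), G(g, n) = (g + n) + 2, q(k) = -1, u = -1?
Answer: 145978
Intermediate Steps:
G(g, n) = 2 + g + n
A(j, N) = 8 + j - N (A(j, N) = -N + (2 + j + 6) = -N + (8 + j) = 8 + j - N)
10427*A(5, u) = 10427*(8 + 5 - 1*(-1)) = 10427*(8 + 5 + 1) = 10427*14 = 145978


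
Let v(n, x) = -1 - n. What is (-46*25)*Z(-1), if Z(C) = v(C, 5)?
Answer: 0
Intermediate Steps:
Z(C) = -1 - C
(-46*25)*Z(-1) = (-46*25)*(-1 - 1*(-1)) = -1150*(-1 + 1) = -1150*0 = 0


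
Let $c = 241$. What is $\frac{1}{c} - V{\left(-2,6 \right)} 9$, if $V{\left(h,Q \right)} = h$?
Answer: $\frac{4339}{241} \approx 18.004$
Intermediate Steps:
$\frac{1}{c} - V{\left(-2,6 \right)} 9 = \frac{1}{241} - \left(-2\right) 9 = \frac{1}{241} - -18 = \frac{1}{241} + 18 = \frac{4339}{241}$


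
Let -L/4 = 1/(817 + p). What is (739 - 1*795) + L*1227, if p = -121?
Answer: -3657/58 ≈ -63.052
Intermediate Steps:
L = -1/174 (L = -4/(817 - 121) = -4/696 = -4*1/696 = -1/174 ≈ -0.0057471)
(739 - 1*795) + L*1227 = (739 - 1*795) - 1/174*1227 = (739 - 795) - 409/58 = -56 - 409/58 = -3657/58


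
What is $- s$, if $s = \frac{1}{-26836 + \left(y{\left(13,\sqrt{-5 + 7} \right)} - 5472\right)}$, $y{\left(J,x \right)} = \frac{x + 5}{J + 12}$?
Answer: $\frac{20192375}{652371213023} + \frac{25 \sqrt{2}}{652371213023} \approx 3.0952 \cdot 10^{-5}$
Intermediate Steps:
$y{\left(J,x \right)} = \frac{5 + x}{12 + J}$
$s = \frac{1}{- \frac{161539}{5} + \frac{\sqrt{2}}{25}}$ ($s = \frac{1}{-26836 - \left(5472 - \frac{5 + \sqrt{-5 + 7}}{12 + 13}\right)} = \frac{1}{-26836 - \left(5472 - \frac{5 + \sqrt{2}}{25}\right)} = \frac{1}{-26836 - \left(\frac{27359}{5} - \frac{\sqrt{2}}{25}\right)} = \frac{1}{- \frac{161539}{5} + \frac{\sqrt{2}}{25}} \approx -3.0952 \cdot 10^{-5}$)
$- s = - (- \frac{20192375}{652371213023} - \frac{25 \sqrt{2}}{652371213023}) = \frac{20192375}{652371213023} + \frac{25 \sqrt{2}}{652371213023}$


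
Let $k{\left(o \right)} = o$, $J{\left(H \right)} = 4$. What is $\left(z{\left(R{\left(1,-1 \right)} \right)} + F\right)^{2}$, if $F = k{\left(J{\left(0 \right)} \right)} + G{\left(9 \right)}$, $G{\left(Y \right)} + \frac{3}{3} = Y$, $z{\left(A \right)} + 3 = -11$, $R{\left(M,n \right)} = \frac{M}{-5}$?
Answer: $4$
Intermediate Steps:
$R{\left(M,n \right)} = - \frac{M}{5}$ ($R{\left(M,n \right)} = M \left(- \frac{1}{5}\right) = - \frac{M}{5}$)
$z{\left(A \right)} = -14$ ($z{\left(A \right)} = -3 - 11 = -14$)
$G{\left(Y \right)} = -1 + Y$
$F = 12$ ($F = 4 + \left(-1 + 9\right) = 4 + 8 = 12$)
$\left(z{\left(R{\left(1,-1 \right)} \right)} + F\right)^{2} = \left(-14 + 12\right)^{2} = \left(-2\right)^{2} = 4$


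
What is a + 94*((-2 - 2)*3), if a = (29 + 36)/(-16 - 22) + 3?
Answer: -42815/38 ≈ -1126.7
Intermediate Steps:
a = 49/38 (a = 65/(-38) + 3 = 65*(-1/38) + 3 = -65/38 + 3 = 49/38 ≈ 1.2895)
a + 94*((-2 - 2)*3) = 49/38 + 94*((-2 - 2)*3) = 49/38 + 94*(-4*3) = 49/38 + 94*(-12) = 49/38 - 1128 = -42815/38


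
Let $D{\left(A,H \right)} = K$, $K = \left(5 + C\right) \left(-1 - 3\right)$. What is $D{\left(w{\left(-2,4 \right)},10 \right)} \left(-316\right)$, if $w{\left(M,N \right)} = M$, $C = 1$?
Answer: $7584$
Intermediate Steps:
$K = -24$ ($K = \left(5 + 1\right) \left(-1 - 3\right) = 6 \left(-4\right) = -24$)
$D{\left(A,H \right)} = -24$
$D{\left(w{\left(-2,4 \right)},10 \right)} \left(-316\right) = \left(-24\right) \left(-316\right) = 7584$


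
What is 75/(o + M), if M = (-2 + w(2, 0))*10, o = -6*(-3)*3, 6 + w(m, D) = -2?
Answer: -75/46 ≈ -1.6304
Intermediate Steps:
w(m, D) = -8 (w(m, D) = -6 - 2 = -8)
o = 54 (o = 18*3 = 54)
M = -100 (M = (-2 - 8)*10 = -10*10 = -100)
75/(o + M) = 75/(54 - 100) = 75/(-46) = 75*(-1/46) = -75/46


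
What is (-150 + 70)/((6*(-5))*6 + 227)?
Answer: -80/47 ≈ -1.7021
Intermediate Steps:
(-150 + 70)/((6*(-5))*6 + 227) = -80/(-30*6 + 227) = -80/(-180 + 227) = -80/47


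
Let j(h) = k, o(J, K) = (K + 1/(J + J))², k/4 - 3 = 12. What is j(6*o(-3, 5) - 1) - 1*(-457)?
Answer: 517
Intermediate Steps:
k = 60 (k = 12 + 4*12 = 12 + 48 = 60)
o(J, K) = (K + 1/(2*J))²
j(h) = 60
j(6*o(-3, 5) - 1) - 1*(-457) = 60 - 1*(-457) = 60 + 457 = 517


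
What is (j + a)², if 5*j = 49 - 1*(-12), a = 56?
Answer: 116281/25 ≈ 4651.2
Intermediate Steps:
j = 61/5 (j = (49 - 1*(-12))/5 = (49 + 12)/5 = (⅕)*61 = 61/5 ≈ 12.200)
(j + a)² = (61/5 + 56)² = (341/5)² = 116281/25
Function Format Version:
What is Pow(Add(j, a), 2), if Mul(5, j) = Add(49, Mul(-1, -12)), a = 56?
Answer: Rational(116281, 25) ≈ 4651.2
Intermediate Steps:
j = Rational(61, 5) (j = Mul(Rational(1, 5), Add(49, Mul(-1, -12))) = Mul(Rational(1, 5), Add(49, 12)) = Mul(Rational(1, 5), 61) = Rational(61, 5) ≈ 12.200)
Pow(Add(j, a), 2) = Pow(Add(Rational(61, 5), 56), 2) = Pow(Rational(341, 5), 2) = Rational(116281, 25)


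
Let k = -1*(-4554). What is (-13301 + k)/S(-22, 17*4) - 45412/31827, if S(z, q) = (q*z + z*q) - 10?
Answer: 142063945/95544654 ≈ 1.4869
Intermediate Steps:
S(z, q) = -10 + 2*q*z (S(z, q) = (q*z + q*z) - 10 = 2*q*z - 10 = -10 + 2*q*z)
k = 4554
(-13301 + k)/S(-22, 17*4) - 45412/31827 = (-13301 + 4554)/(-10 + 2*(17*4)*(-22)) - 45412/31827 = -8747/(-10 + 2*68*(-22)) - 45412*1/31827 = -8747/(-10 - 2992) - 45412/31827 = -8747/(-3002) - 45412/31827 = -8747*(-1/3002) - 45412/31827 = 8747/3002 - 45412/31827 = 142063945/95544654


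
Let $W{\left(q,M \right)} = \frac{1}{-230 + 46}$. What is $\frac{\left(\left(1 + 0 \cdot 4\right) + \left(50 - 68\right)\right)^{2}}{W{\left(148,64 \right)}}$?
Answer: $-53176$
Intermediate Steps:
$W{\left(q,M \right)} = - \frac{1}{184}$ ($W{\left(q,M \right)} = \frac{1}{-184} = - \frac{1}{184}$)
$\frac{\left(\left(1 + 0 \cdot 4\right) + \left(50 - 68\right)\right)^{2}}{W{\left(148,64 \right)}} = \frac{\left(\left(1 + 0 \cdot 4\right) + \left(50 - 68\right)\right)^{2}}{- \frac{1}{184}} = \left(\left(1 + 0\right) + \left(50 - 68\right)\right)^{2} \left(-184\right) = \left(1 - 18\right)^{2} \left(-184\right) = \left(-17\right)^{2} \left(-184\right) = 289 \left(-184\right) = -53176$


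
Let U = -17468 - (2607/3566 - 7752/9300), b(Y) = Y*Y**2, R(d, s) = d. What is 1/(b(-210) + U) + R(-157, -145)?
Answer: -4025862738146923/25642437804989 ≈ -157.00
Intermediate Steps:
b(Y) = Y**3
U = -48275154989/2763650 (U = -17468 - (2607*(1/3566) - 7752*1/9300) = -17468 - (2607/3566 - 646/775) = -17468 - 1*(-283211/2763650) = -17468 + 283211/2763650 = -48275154989/2763650 ≈ -17468.)
1/(b(-210) + U) + R(-157, -145) = 1/((-210)**3 - 48275154989/2763650) - 157 = 1/(-9261000 - 48275154989/2763650) - 157 = 1/(-25642437804989/2763650) - 157 = -2763650/25642437804989 - 157 = -4025862738146923/25642437804989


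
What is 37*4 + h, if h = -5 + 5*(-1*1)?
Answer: 138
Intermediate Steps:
h = -10 (h = -5 + 5*(-1) = -5 - 5 = -10)
37*4 + h = 37*4 - 10 = 148 - 10 = 138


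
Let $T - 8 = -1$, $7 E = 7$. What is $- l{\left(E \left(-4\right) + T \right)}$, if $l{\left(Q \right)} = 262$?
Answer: $-262$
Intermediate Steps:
$E = 1$ ($E = \frac{1}{7} \cdot 7 = 1$)
$T = 7$ ($T = 8 - 1 = 7$)
$- l{\left(E \left(-4\right) + T \right)} = \left(-1\right) 262 = -262$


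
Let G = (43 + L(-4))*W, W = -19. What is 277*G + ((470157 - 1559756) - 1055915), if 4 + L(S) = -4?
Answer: -2329719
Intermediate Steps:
L(S) = -8 (L(S) = -4 - 4 = -8)
G = -665 (G = (43 - 8)*(-19) = 35*(-19) = -665)
277*G + ((470157 - 1559756) - 1055915) = 277*(-665) + ((470157 - 1559756) - 1055915) = -184205 + (-1089599 - 1055915) = -184205 - 2145514 = -2329719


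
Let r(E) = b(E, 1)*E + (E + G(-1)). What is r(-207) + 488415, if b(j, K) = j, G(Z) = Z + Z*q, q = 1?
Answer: 531055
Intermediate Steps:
G(Z) = 2*Z (G(Z) = Z + Z*1 = Z + Z = 2*Z)
r(E) = -2 + E + E² (r(E) = E*E + (E + 2*(-1)) = E² + (E - 2) = E² + (-2 + E) = -2 + E + E²)
r(-207) + 488415 = (-2 - 207 + (-207)²) + 488415 = (-2 - 207 + 42849) + 488415 = 42640 + 488415 = 531055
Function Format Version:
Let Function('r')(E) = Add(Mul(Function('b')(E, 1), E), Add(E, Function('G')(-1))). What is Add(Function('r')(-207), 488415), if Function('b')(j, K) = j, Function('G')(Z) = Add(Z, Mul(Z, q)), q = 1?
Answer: 531055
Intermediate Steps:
Function('G')(Z) = Mul(2, Z) (Function('G')(Z) = Add(Z, Mul(Z, 1)) = Add(Z, Z) = Mul(2, Z))
Function('r')(E) = Add(-2, E, Pow(E, 2)) (Function('r')(E) = Add(Mul(E, E), Add(E, Mul(2, -1))) = Add(Pow(E, 2), Add(E, -2)) = Add(Pow(E, 2), Add(-2, E)) = Add(-2, E, Pow(E, 2)))
Add(Function('r')(-207), 488415) = Add(Add(-2, -207, Pow(-207, 2)), 488415) = Add(Add(-2, -207, 42849), 488415) = Add(42640, 488415) = 531055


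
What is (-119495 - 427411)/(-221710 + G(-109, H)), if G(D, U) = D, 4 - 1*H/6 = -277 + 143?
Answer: 546906/221819 ≈ 2.4655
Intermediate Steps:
H = 828 (H = 24 - 6*(-277 + 143) = 24 - 6*(-134) = 24 + 804 = 828)
(-119495 - 427411)/(-221710 + G(-109, H)) = (-119495 - 427411)/(-221710 - 109) = -546906/(-221819) = -546906*(-1/221819) = 546906/221819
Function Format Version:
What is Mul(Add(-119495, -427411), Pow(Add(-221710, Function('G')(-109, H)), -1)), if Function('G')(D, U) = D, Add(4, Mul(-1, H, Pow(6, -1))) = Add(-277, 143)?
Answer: Rational(546906, 221819) ≈ 2.4655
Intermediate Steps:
H = 828 (H = Add(24, Mul(-6, Add(-277, 143))) = Add(24, Mul(-6, -134)) = Add(24, 804) = 828)
Mul(Add(-119495, -427411), Pow(Add(-221710, Function('G')(-109, H)), -1)) = Mul(Add(-119495, -427411), Pow(Add(-221710, -109), -1)) = Mul(-546906, Pow(-221819, -1)) = Mul(-546906, Rational(-1, 221819)) = Rational(546906, 221819)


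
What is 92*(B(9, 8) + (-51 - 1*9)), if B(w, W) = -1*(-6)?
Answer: -4968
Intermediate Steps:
B(w, W) = 6
92*(B(9, 8) + (-51 - 1*9)) = 92*(6 + (-51 - 1*9)) = 92*(6 + (-51 - 9)) = 92*(6 - 60) = 92*(-54) = -4968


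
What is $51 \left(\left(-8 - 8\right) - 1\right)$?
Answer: $-867$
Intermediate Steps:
$51 \left(\left(-8 - 8\right) - 1\right) = 51 \left(-16 - 1\right) = 51 \left(-17\right) = -867$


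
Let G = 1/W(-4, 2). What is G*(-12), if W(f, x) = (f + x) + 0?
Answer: 6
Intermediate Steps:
W(f, x) = f + x
G = -½ (G = 1/(-4 + 2) = 1/(-2) = -½ ≈ -0.50000)
G*(-12) = -½*(-12) = 6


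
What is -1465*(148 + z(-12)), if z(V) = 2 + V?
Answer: -202170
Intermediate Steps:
-1465*(148 + z(-12)) = -1465*(148 + (2 - 12)) = -1465*(148 - 10) = -1465*138 = -202170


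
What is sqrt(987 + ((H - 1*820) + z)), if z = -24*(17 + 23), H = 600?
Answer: I*sqrt(193) ≈ 13.892*I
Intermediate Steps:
z = -960 (z = -24*40 = -960)
sqrt(987 + ((H - 1*820) + z)) = sqrt(987 + ((600 - 1*820) - 960)) = sqrt(987 + ((600 - 820) - 960)) = sqrt(987 + (-220 - 960)) = sqrt(987 - 1180) = sqrt(-193) = I*sqrt(193)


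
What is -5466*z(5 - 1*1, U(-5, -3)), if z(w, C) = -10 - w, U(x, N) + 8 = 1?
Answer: 76524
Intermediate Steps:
U(x, N) = -7 (U(x, N) = -8 + 1 = -7)
-5466*z(5 - 1*1, U(-5, -3)) = -5466*(-10 - (5 - 1*1)) = -5466*(-10 - (5 - 1)) = -5466*(-10 - 1*4) = -5466*(-10 - 4) = -5466*(-14) = 76524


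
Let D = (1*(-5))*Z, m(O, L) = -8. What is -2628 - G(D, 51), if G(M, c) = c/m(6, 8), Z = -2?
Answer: -20973/8 ≈ -2621.6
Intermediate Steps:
D = 10 (D = (1*(-5))*(-2) = -5*(-2) = 10)
G(M, c) = -c/8 (G(M, c) = c/(-8) = c*(-1/8) = -c/8)
-2628 - G(D, 51) = -2628 - (-1)*51/8 = -2628 - 1*(-51/8) = -2628 + 51/8 = -20973/8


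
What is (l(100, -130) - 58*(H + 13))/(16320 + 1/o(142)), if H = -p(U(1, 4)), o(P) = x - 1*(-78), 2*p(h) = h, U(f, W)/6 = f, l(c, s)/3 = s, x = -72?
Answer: -5820/97921 ≈ -0.059436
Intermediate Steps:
l(c, s) = 3*s
U(f, W) = 6*f
p(h) = h/2
o(P) = 6 (o(P) = -72 - 1*(-78) = -72 + 78 = 6)
H = -3 (H = -6*1/2 = -6/2 = -1*3 = -3)
(l(100, -130) - 58*(H + 13))/(16320 + 1/o(142)) = (3*(-130) - 58*(-3 + 13))/(16320 + 1/6) = (-390 - 58*10)/(16320 + ⅙) = (-390 - 580)/(97921/6) = -970*6/97921 = -5820/97921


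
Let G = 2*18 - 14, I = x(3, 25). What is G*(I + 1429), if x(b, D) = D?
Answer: 31988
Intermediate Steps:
I = 25
G = 22 (G = 36 - 14 = 22)
G*(I + 1429) = 22*(25 + 1429) = 22*1454 = 31988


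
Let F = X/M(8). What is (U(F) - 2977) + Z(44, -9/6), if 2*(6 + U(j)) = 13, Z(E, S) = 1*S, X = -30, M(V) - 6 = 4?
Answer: -2978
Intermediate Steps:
M(V) = 10 (M(V) = 6 + 4 = 10)
Z(E, S) = S
F = -3 (F = -30/10 = -30*⅒ = -3)
U(j) = ½ (U(j) = -6 + (½)*13 = -6 + 13/2 = ½)
(U(F) - 2977) + Z(44, -9/6) = (½ - 2977) - 9/6 = -5953/2 - 9*⅙ = -5953/2 - 3/2 = -2978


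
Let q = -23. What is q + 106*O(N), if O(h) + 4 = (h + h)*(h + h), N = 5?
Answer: 10153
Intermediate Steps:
O(h) = -4 + 4*h² (O(h) = -4 + (h + h)*(h + h) = -4 + (2*h)*(2*h) = -4 + 4*h²)
q + 106*O(N) = -23 + 106*(-4 + 4*5²) = -23 + 106*(-4 + 4*25) = -23 + 106*(-4 + 100) = -23 + 106*96 = -23 + 10176 = 10153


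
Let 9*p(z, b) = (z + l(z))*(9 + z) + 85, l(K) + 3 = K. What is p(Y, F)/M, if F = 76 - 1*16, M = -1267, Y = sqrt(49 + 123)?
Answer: -134/3801 - 10*sqrt(43)/3801 ≈ -0.052506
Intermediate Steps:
Y = 2*sqrt(43) (Y = sqrt(172) = 2*sqrt(43) ≈ 13.115)
l(K) = -3 + K
F = 60 (F = 76 - 16 = 60)
p(z, b) = 85/9 + (-3 + 2*z)*(9 + z)/9 (p(z, b) = ((z + (-3 + z))*(9 + z) + 85)/9 = ((-3 + 2*z)*(9 + z) + 85)/9 = (85 + (-3 + 2*z)*(9 + z))/9 = 85/9 + (-3 + 2*z)*(9 + z)/9)
p(Y, F)/M = (58/9 + 2*(2*sqrt(43))**2/9 + 5*(2*sqrt(43))/3)/(-1267) = (58/9 + (2/9)*172 + 10*sqrt(43)/3)*(-1/1267) = (58/9 + 344/9 + 10*sqrt(43)/3)*(-1/1267) = (134/3 + 10*sqrt(43)/3)*(-1/1267) = -134/3801 - 10*sqrt(43)/3801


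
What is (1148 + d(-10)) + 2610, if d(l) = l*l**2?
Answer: 2758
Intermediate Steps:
d(l) = l**3
(1148 + d(-10)) + 2610 = (1148 + (-10)**3) + 2610 = (1148 - 1000) + 2610 = 148 + 2610 = 2758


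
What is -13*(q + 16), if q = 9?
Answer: -325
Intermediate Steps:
-13*(q + 16) = -13*(9 + 16) = -13*25 = -325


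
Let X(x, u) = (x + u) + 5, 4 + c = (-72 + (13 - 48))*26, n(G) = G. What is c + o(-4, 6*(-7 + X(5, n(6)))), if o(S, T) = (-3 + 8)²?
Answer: -2761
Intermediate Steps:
c = -2786 (c = -4 + (-72 + (13 - 48))*26 = -4 + (-72 - 35)*26 = -4 - 107*26 = -4 - 2782 = -2786)
X(x, u) = 5 + u + x (X(x, u) = (u + x) + 5 = 5 + u + x)
o(S, T) = 25 (o(S, T) = 5² = 25)
c + o(-4, 6*(-7 + X(5, n(6)))) = -2786 + 25 = -2761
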